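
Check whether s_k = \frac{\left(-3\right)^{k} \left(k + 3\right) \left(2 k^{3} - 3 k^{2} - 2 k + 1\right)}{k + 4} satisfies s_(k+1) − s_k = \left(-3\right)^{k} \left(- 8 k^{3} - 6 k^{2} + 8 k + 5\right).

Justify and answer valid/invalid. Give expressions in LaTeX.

Invalid: residual \frac{\left(-3\right)^{k} \left(8 k^{4} + 40 k^{3} + 13 k^{2} - 39 k - 19\right)}{k^{2} + 9 k + 20} ≠ 0.

s_(k+1) = (-3)**(k + 1)*(2*k**4 + 11*k**3 + 10*k**2 - 10*k - 8)/(k + 5)
s_(k+1) − s_k = (-3)**k*(-8*k**5 - 70*k**4 - 166*k**3 - 30*k**2 + 166*k + 81)/(k**2 + 9*k + 20)
(s_(k+1) − s_k) − t_k = (-3)**k*(8*k**4 + 40*k**3 + 13*k**2 - 39*k - 19)/(k**2 + 9*k + 20)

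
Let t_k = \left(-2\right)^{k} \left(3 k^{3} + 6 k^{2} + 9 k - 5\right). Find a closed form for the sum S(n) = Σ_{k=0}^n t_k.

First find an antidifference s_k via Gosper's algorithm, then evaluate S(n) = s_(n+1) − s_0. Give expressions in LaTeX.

S(n) = 2 \left(-2\right)^{n} n^{3} + 6 \left(-2\right)^{n} n^{2} + 8 \left(-2\right)^{n} n - 2 \left(-2\right)^{n} - 3

r(k) = 2*(-3*k**3 - 15*k**2 - 30*k - 13)/(3*k**3 + 6*k**2 + 9*k - 5) after simplifying.
A = -2, B = 1, C = k**3 + 2*k**2 + 3*k - 5/3.
Solve (-2)·f(k+1) − (1)·f(k) = k**3 + 2*k**2 + 3*k - 5/3.
Degrees (0,0,3) ⇒ d ≤ 3.
Solve for f: f(k) = -(k**3 + k - 3)/3 (degree 3 ≤ 3).
So s_k = (B(k−1)f/C)·t_k = (-(k**3 + k - 3)/(3*k**3 + 6*k**2 + 9*k - 5))·t_k = (-2)**k*(-k**3 - k + 3).
Check: Δs_k = (-2)**k*(k**3 + 3*k + 2*(k + 1)**3 - 7). ✓
s_(n+1) = (-2)**(n + 1)*(-n**3 - 3*n**2 - 4*n + 1) and s_(0) = 3, so S(n) = 2*(-2)**n*n**3 + 6*(-2)**n*n**2 + 8*(-2)**n*n - 2*(-2)**n - 3.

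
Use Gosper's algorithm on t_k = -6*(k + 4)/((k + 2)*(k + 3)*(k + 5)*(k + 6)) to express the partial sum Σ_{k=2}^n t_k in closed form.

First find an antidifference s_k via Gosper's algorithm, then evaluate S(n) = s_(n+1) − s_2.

Step 1: r(k) = (k + 2)*(k + 5)**2/((k + 4)**2*(k + 7)).
Take A(k)=k + 2, B(k)=k + 7, C(k)=k**2 + 8*k + 16.
Solve (k + 2)·f(k+1) − (k + 6)·f(k) = k**2 + 8*k + 16.
d = 4 from the (1,1,2) case.
Solving with deg f ≤ 4: f(k) = k*(k + 3)*(k + 4)*(k + 7)/20.
R(k) = B(k−1)·f(k)/C(k) = k*(k + 3)*(k + 6)*(k + 7)/(20*(k + 4)); s_k = R·t_k = 3*k*(-k - 7)/(10*(k**2 + 7*k + 10)).
Δs = 6*(-k - 4)/(k**4 + 16*k**3 + 91*k**2 + 216*k + 180), as required.
Telescope: S(n) = s_(n+1) − s_(2) = 3*(-n**2 - 9*n - 8)/(10*(n**2 + 9*n + 18)) − (-27/140) = 3*(-n**2 - 9*n + 10)/(28*(n**2 + 9*n + 18)).

S(n) = 3*(-n**2 - 9*n + 10)/(28*(n**2 + 9*n + 18))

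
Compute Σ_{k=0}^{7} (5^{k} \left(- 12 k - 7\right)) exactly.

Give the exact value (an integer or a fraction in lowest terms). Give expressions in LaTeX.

r(k) = 5*(12*k + 19)/(12*k + 7) after simplifying.
So A=5 and B=1, with C=k + 7/12.
Set up (5)·f(k+1) − (1)·f(k) − (k + 7/12) = 0.
deg f ≤ 1 (via 0,0,1).
A polynomial solution: f(k) = (3*k - 2)/12.
R(k) = B(k−1)·f(k)/C(k) = (3*k - 2)/(12*k + 7); s_k = R·t_k = 5**k*(2 - 3*k).
Verify: 5**k*(-12*k - 7) matches t_k.
Telescoping: Σ = s_(8) − s_(0) = -8593750 − (2) = -8593752.

Σ = -8593752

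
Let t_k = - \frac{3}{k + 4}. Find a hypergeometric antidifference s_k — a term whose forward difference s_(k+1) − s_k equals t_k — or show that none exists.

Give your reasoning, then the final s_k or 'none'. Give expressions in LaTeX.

Step 1: r(k) = (k + 4)/(k + 5).
Normal form (A,B,C) = (k + 4, k + 5, 1).
f must satisfy (k + 4)·f(k+1) − (k + 4)·f(k) = 1.
Degrees (1,1,0) ⇒ d ≤ 0.
Generic f = c0 gives residual -1; -1 = 0 cannot hold, so t_k is not Gosper-summable.

none (Gosper's algorithm certifies no s_k)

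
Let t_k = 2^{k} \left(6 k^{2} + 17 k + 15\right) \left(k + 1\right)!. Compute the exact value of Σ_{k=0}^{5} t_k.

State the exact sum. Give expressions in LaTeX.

t_(k+1)/t_k = 2*(6*k**3 + 41*k**2 + 96*k + 76)/(6*k**2 + 17*k + 15).
A = 2*k + 4, B = 1, C = k**2 + 17*k/6 + 5/2.
f must satisfy (2*k + 4)·f(k+1) − (1)·f(k) = k**2 + 17*k/6 + 5/2.
deg f ≤ 1 (via 1,0,2).
Solve for f: f(k) = (3*k + 1)/6 (degree 1 ≤ 1).
Get s_k = R·t_k = 2**k*(3*k + 1)*factorial(k + 1) with R(k) = B(k−1)f(k)/C(k) = (3*k + 1)/(6*k**2 + 17*k + 15).
Check: Δs_k = 2**k*(6*k**2 + 17*k + 15)*factorial(k + 1). ✓
Σ_(k=0)^(5) t_k = s_(6) − s_(0) = 6128640 − (1) = 6128639.

Σ = 6128639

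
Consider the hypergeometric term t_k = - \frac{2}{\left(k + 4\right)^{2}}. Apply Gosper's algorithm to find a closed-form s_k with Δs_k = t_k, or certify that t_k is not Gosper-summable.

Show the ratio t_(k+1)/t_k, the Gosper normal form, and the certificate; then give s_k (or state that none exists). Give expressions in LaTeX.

none (Gosper's algorithm certifies no s_k)

r(k) = (k + 4)**2/(k + 5)**2 after simplifying.
A = k**2 + 8*k + 16, B = k**2 + 10*k + 25, C = 1.
Need (k**2 + 8*k + 16)·f(k+1) − (k**2 + 8*k + 16)·f(k) = 1.
Degrees (2,2,0) ⇒ d ≤ 0.
Put f(k) = c0: A·f(k+1) − B(k−1)·f(k) − C = -1; need -1 = 0 — inconsistent ⇒ no f, not summable.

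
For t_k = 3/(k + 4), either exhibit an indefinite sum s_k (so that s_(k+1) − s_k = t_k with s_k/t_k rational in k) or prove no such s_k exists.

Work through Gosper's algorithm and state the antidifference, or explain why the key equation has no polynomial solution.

no hypergeometric antidifference exists

Step 1: r(k) = (k + 4)/(k + 5).
A = k + 4, B = k + 5, C = 1.
Key eq: (k + 4)·f(k+1) = (k + 4)·f(k) + (1).
Bound: deg f ≤ 0.
Generic f = c0 gives residual -1; -1 = 0 cannot hold, so t_k is not Gosper-summable.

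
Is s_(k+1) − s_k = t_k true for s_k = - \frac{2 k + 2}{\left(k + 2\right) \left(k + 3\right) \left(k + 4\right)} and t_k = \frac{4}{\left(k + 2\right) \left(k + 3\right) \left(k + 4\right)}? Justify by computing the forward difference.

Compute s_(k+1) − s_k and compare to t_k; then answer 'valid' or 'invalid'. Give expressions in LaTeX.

s_(k+1) = 2*(-k - 2)/((k + 3)*(k + 4)*(k + 5))
s_(k+1) − s_k = 2*(2*k + 1)/(k**4 + 14*k**3 + 71*k**2 + 154*k + 120)
(s_(k+1) − s_k) − t_k = -18/(k**4 + 14*k**3 + 71*k**2 + 154*k + 120)

Invalid: residual - \frac{18}{k^{4} + 14 k^{3} + 71 k^{2} + 154 k + 120} ≠ 0.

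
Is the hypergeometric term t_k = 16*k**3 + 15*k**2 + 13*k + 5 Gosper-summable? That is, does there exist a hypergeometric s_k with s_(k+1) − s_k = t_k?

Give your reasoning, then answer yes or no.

Yes. s_k = k*(4*k**3 - 3*k**2 + 3*k + 1).

Ratio r(k) = (16*k**3 + 63*k**2 + 91*k + 49)/(16*k**3 + 15*k**2 + 13*k + 5).
A = 1, B = 1, C = k**3 + 15*k**2/16 + 13*k/16 + 5/16.
f must satisfy (1)·f(k+1) − (1)·f(k) = k**3 + 15*k**2/16 + 13*k/16 + 5/16.
deg f ≤ 4 (via 0,0,3).
A polynomial solution: f(k) = k*(4*k + 1)*(k**2 - k + 1)/16.
Then R = B(k−1)f/C = k*(4*k + 1)*(k**2 - k + 1)/(16*k**3 + 15*k**2 + 13*k + 5), so s_k = R(k)·t_k = k*(4*k**3 - 3*k**2 + 3*k + 1).
s_(k+1) − s_k = 16*k**3 + 15*k**2 + 13*k + 5 = t_k.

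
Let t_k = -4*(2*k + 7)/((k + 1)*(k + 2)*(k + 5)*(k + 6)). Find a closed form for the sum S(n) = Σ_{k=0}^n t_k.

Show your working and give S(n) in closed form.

S(n) = 4*(-n**2 - 8*n - 7)/(5*(n**2 + 8*n + 12))

Ratio r(k) = (k + 1)*(k + 5)*(2*k + 9)/((k + 3)*(k + 7)*(2*k + 7)).
A = k + 1, B = k + 7, C = k**3 + 21*k**2/2 + 73*k/2 + 42.
Key eq: (k + 1)·f(k+1) = (k + 6)·f(k) + (k**3 + 21*k**2/2 + 73*k/2 + 42).
d = 5 from the (1,1,3) case.
Solving with deg f ≤ 5: f(k) = k*(k + 2)*(k + 3)*(k + 4)*(k + 6)/10.
Certificate R = B(k−1)f/C = k*(k + 2)*(k + 6)**2/(5*(2*k + 7)) gives s_k = 4*k*(-k - 6)/(5*(k**2 + 6*k + 5)).
s_(k+1) − s_k = 4*(-2*k - 7)/(k**4 + 14*k**3 + 65*k**2 + 112*k + 60) = t_k.
s_(n+1) = 4*(-n**2 - 8*n - 7)/(5*(n**2 + 8*n + 12)) and s_(0) = 0, so S(n) = 4*(-n**2 - 8*n - 7)/(5*(n**2 + 8*n + 12)).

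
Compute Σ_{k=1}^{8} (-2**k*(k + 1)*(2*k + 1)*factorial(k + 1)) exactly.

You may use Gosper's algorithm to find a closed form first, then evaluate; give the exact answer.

Ratio r(k) = (k + 2)**2*(4*k + 6)/((k + 1)*(2*k + 1)).
A = 2*k + 4, B = 1, C = k**2 + 3*k/2 + 1/2.
Set up (2*k + 4)·f(k+1) − (1)·f(k) − (k**2 + 3*k/2 + 1/2) = 0.
Bound: deg f ≤ 1.
Solving with deg f ≤ 1: f(k) = (k - 1)/2.
Then R = B(k−1)f/C = (k - 1)/((k + 1)*(2*k + 1)), so s_k = R(k)·t_k = -2**k*(k - 1)*factorial(k + 1).
s_(k+1) − s_k = -2**k*(k + 1)*(2*k + 1)*factorial(k + 1) = t_k.
Evaluate s at k=9 and k=1: -14863564800 and 0; difference -14863564800.

Σ = -14863564800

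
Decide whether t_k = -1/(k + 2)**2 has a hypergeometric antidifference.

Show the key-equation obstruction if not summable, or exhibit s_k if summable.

t_(k+1)/t_k = (k + 2)**2/(k + 3)**2.
So A=k**2 + 4*k + 4 and B=k**2 + 6*k + 9, with C=1.
Key eq: (k**2 + 4*k + 4)·f(k+1) = (k**2 + 4*k + 4)·f(k) + (1).
Bound: deg f ≤ 0.
Put f(k) = c0: A·f(k+1) − B(k−1)·f(k) − C = -1; need -1 = 0 — inconsistent ⇒ no f, not summable.

No — the linear system for f has no solution.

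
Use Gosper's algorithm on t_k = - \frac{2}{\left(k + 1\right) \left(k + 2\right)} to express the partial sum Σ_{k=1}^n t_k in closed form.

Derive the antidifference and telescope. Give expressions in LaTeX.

S(n) = - \frac{n}{n + 2}

Ratio r(k) = (k + 1)/(k + 3).
A = k + 1, B = k + 3, C = 1.
Need (k + 1)·f(k+1) − (k + 2)·f(k) = 1.
deg f ≤ 1 (via 1,1,0).
A polynomial solution: f(k) = k.
Certificate R = B(k−1)f/C = k*(k + 2) gives s_k = -2*k/(k + 1).
Δs = -2/(k**2 + 3*k + 2), as required.
s_(n+1) = 2*(-n - 1)/(n + 2) and s_(1) = -1, so S(n) = -n/(n + 2).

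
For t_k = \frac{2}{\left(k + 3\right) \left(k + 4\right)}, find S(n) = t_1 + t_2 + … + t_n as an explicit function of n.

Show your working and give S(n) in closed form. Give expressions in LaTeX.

t_(k+1)/t_k = (k + 3)/(k + 5).
A = k + 3, B = k + 5, C = 1.
f must satisfy (k + 3)·f(k+1) − (k + 4)·f(k) = 1.
deg f ≤ 1 (via 1,1,0).
Coefficient equations give f(k) = k/3.
So s_k = (B(k−1)f/C)·t_k = (k*(k + 4)/3)·t_k = 2*k/(3*(k + 3)).
Check: Δs_k = 2/(k**2 + 7*k + 12). ✓
Σ_(k=1)^n t_k = s_(n+1) − s_(1) = (2*(n + 1)/(3*(n + 4))) − (1/6), i.e. n/(2*(n + 4)).

S(n) = \frac{n}{2 \left(n + 4\right)}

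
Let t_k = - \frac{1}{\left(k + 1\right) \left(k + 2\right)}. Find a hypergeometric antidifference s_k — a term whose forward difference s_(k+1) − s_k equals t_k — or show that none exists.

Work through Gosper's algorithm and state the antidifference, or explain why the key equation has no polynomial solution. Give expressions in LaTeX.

t_(k+1)/t_k = (k + 1)/(k + 3).
A = k + 1, B = k + 3, C = 1.
f must satisfy (k + 1)·f(k+1) − (k + 2)·f(k) = 1.
Degrees (1,1,0) ⇒ d ≤ 1.
A polynomial solution: f(k) = k.
R(k) = B(k−1)·f(k)/C(k) = k*(k + 2); s_k = R·t_k = -k/(k + 1).
Check: Δs_k = -1/(k**2 + 3*k + 2). ✓

s_k = - \frac{k}{k + 1}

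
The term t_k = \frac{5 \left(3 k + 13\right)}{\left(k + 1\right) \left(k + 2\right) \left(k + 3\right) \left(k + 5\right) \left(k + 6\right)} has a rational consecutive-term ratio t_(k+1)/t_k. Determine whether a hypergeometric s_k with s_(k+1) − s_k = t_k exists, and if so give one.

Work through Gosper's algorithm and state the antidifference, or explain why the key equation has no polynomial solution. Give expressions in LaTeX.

Step 1: r(k) = (k + 1)*(k + 5)*(3*k + 16)/((k + 4)*(k + 7)*(3*k + 13)).
A = k + 1, B = k + 7, C = k**2 + 25*k/3 + 52/3.
Key eq: (k + 1)·f(k+1) = (k + 6)·f(k) + (k**2 + 25*k/3 + 52/3).
Degrees (1,1,2) ⇒ d ≤ 5.
A polynomial solution: f(k) = k*(k + 3)*(k + 4)*(k**2 + 8*k + 17)/30.
R(k) = B(k−1)·f(k)/C(k) = k*(k + 3)*(k + 6)*(k**2 + 8*k + 17)/(10*(3*k + 13)); s_k = R·t_k = k*(k**2 + 8*k + 17)/(2*(k**3 + 8*k**2 + 17*k + 10)).
Check: Δs_k = 5*(3*k + 13)/(k**5 + 17*k**4 + 107*k**3 + 307*k**2 + 396*k + 180). ✓

s_k = \frac{k \left(k^{2} + 8 k + 17\right)}{2 \left(k^{3} + 8 k^{2} + 17 k + 10\right)}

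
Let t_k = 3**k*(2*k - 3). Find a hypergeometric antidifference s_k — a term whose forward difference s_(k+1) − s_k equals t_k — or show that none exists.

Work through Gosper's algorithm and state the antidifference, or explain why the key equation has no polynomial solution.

s_k = 3**k*(k - 3)

Step 1: r(k) = 3*(2*k - 1)/(2*k - 3).
Normal form (A,B,C) = (3, 1, k - 3/2).
Solve (3)·f(k+1) − (1)·f(k) = k - 3/2.
Bound: deg f ≤ 1.
Coefficient equations give f(k) = (k - 3)/2.
R(k) = B(k−1)·f(k)/C(k) = (k - 3)/(2*k - 3); s_k = R·t_k = 3**k*(k - 3).
Verify: 3**k*(2*k - 3) matches t_k.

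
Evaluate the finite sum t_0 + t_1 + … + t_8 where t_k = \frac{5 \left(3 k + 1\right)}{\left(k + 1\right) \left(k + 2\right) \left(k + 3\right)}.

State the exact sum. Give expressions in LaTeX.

Σ = 81/22

Compute t_(k+1)/t_k: get (k + 1)*(3*k + 4)/((k + 4)*(3*k + 1)).
So A=k + 1 and B=k + 4, with C=k + 1/3.
Solve (k + 1)·f(k+1) − (k + 3)·f(k) = k + 1/3.
From deg A=1, deg B=1, deg C=1: d=2.
Coefficient equations give f(k) = k**2/3.
Certificate R = B(k−1)f/C = k**2*(k + 3)/(3*k + 1) gives s_k = 5*k**2/((k + 1)*(k + 2)).
Verify: 5*(3*k + 1)/(k**3 + 6*k**2 + 11*k + 6) matches t_k.
Σ_(k=0)^(8) t_k = s_(9) − s_(0) = 81/22 − (0) = 81/22.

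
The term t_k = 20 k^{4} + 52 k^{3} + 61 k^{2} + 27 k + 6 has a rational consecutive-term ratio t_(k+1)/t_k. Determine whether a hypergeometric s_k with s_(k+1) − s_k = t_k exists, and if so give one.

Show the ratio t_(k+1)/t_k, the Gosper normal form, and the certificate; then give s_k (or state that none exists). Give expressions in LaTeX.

s_k = k \left(4 k^{4} + 3 k^{3} + k^{2} - 4 k + 2\right)

Compute t_(k+1)/t_k: get (20*k**4 + 132*k**3 + 337*k**2 + 385*k + 166)/(20*k**4 + 52*k**3 + 61*k**2 + 27*k + 6).
Factor: A=1; B=1; C=k**4 + 13*k**3/5 + 61*k**2/20 + 27*k/20 + 3/10.
Key eq: (1)·f(k+1) = (1)·f(k) + (k**4 + 13*k**3/5 + 61*k**2/20 + 27*k/20 + 3/10).
deg f ≤ 5 (via 0,0,4).
Solving with deg f ≤ 5: f(k) = k*(4*k**4 + 3*k**3 + k**2 - 4*k + 2)/20.
Get s_k = R·t_k = k*(4*k**4 + 3*k**3 + k**2 - 4*k + 2) with R(k) = B(k−1)f(k)/C(k) = k*(4*k**4 + 3*k**3 + k**2 - 4*k + 2)/(20*k**4 + 52*k**3 + 61*k**2 + 27*k + 6).
Δs = 20*k**4 + 52*k**3 + 61*k**2 + 27*k + 6, as required.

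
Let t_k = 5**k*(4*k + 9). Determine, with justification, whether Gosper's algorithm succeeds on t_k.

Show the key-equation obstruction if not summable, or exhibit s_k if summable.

Yes. s_k = 5**k*(k + 1).

Step 1: r(k) = 5*(4*k + 13)/(4*k + 9).
Gosper form: A/B · C(k+1)/C(k) with A=5, B=1, C=k + 9/4.
Need (5)·f(k+1) − (1)·f(k) = k + 9/4.
Bound: deg f ≤ 1.
Solve for f: f(k) = (k + 1)/4 (degree 1 ≤ 1).
Certificate R = B(k−1)f/C = (k + 1)/(4*k + 9) gives s_k = 5**k*(k + 1).
Verify: 5**k*(4*k + 9) matches t_k.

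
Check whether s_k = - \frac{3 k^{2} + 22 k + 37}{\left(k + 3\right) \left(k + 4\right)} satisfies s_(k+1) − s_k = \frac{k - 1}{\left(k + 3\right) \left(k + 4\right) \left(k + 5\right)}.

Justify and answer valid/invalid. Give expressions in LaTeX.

s_(k+1) = (-22*k - 3*(k + 1)**2 - 59)/((k + 4)*(k + 5))
s_(k+1) − s_k = (k - 1)/(k**3 + 12*k**2 + 47*k + 60)
(s_(k+1) − s_k) − t_k = 0

Valid — Δs_k = t_k.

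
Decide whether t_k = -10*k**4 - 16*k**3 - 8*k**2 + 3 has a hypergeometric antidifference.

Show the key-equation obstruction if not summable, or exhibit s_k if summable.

Yes. s_k = k*(-2*k**4 + k**3 + 2*k**2 + 2).

t_(k+1)/t_k = (10*k**4 + 56*k**3 + 116*k**2 + 104*k + 31)/(10*k**4 + 16*k**3 + 8*k**2 - 3).
So A=1 and B=1, with C=k**4 + 8*k**3/5 + 4*k**2/5 - 3/10.
Key eq: (1)·f(k+1) = (1)·f(k) + (k**4 + 8*k**3/5 + 4*k**2/5 - 3/10).
From deg A=0, deg B=0, deg C=4: d=5.
Coefficient equations give f(k) = k*(2*k**4 - k**3 - 2*k**2 - 2)/10.
R(k) = B(k−1)·f(k)/C(k) = k*(2*k**4 - k**3 - 2*k**2 - 2)/(10*k**4 + 16*k**3 + 8*k**2 - 3); s_k = R·t_k = k*(-2*k**4 + k**3 + 2*k**2 + 2).
Verify: -10*k**4 - 16*k**3 - 8*k**2 + 3 matches t_k.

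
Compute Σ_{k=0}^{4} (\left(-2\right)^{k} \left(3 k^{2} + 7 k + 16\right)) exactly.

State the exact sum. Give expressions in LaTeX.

The ratio is 2*(-3*k**2 - 13*k - 26)/(3*k**2 + 7*k + 16).
A = -2, B = 1, C = k**2 + 7*k/3 + 16/3.
Solve (-2)·f(k+1) − (1)·f(k) = k**2 + 7*k/3 + 16/3.
Bound: deg f ≤ 2.
A polynomial solution: f(k) = -(k**2 + k + 4)/3.
Get s_k = R·t_k = (-2)**k*(-k**2 - k - 4) with R(k) = B(k−1)f(k)/C(k) = -(k**2 + k + 4)/(3*k**2 + 7*k + 16).
Δs = (-2)**k*(3*k**2 + 7*k + 16), as required.
Telescoping: Σ = s_(5) − s_(0) = 1088 − (-4) = 1092.

Σ = 1092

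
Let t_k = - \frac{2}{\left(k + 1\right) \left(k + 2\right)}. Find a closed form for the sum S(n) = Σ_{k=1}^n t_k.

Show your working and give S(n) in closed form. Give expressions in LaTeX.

S(n) = - \frac{n}{n + 2}

Step 1: r(k) = (k + 1)/(k + 3).
So A=k + 1 and B=k + 3, with C=1.
Solve (k + 1)·f(k+1) − (k + 2)·f(k) = 1.
d = 1 from the (1,1,0) case.
A polynomial solution: f(k) = k.
So s_k = (B(k−1)f/C)·t_k = (k*(k + 2))·t_k = -2*k/(k + 1).
Check: Δs_k = -2/(k**2 + 3*k + 2). ✓
s_(n+1) = 2*(-n - 1)/(n + 2) and s_(1) = -1, so S(n) = -n/(n + 2).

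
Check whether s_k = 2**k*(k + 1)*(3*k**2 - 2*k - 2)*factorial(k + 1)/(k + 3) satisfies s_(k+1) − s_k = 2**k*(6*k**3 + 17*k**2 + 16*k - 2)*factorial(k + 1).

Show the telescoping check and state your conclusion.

s_(k+1) = 2**(k + 1)*(k + 2)*(3*k**2 + 4*k - 1)*factorial(k + 2)/(k + 4)
s_(k+1) − s_k = 2**k*(6*k**5 + 47*k**4 + 137*k**3 + 186*k**2 + 82*k - 16)*factorial(k + 1)/((k + 3)*(k + 4))
(s_(k+1) − s_k) − t_k = -2**(k + 1)*(6*k**4 + 35*k**3 + 64*k**2 + 48*k - 4)*factorial(k + 1)/((k + 3)*(k + 4))

Invalid: residual -2**(k + 1)*(6*k**4 + 35*k**3 + 64*k**2 + 48*k - 4)*factorial(k + 1)/((k + 3)*(k + 4)) ≠ 0.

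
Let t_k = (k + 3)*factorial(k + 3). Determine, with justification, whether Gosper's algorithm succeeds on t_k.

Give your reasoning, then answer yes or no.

Yes. s_k = factorial(k + 3).

Ratio r(k) = (k + 4)**2/(k + 3).
Gosper form: A/B · C(k+1)/C(k) with A=k + 4, B=1, C=k + 3.
Solve (k + 4)·f(k+1) − (1)·f(k) = k + 3.
From deg A=1, deg B=0, deg C=1: d=0.
Solving with deg f ≤ 0: f(k) = 1.
Get s_k = R·t_k = factorial(k + 3) with R(k) = B(k−1)f(k)/C(k) = 1/(k + 3).
s_(k+1) − s_k = (k + 3)*factorial(k + 3) = t_k.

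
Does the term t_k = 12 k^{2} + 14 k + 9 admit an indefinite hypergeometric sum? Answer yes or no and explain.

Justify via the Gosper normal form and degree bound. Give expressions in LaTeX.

Yes. s_k = k \left(4 k^{2} + k + 4\right).

Step 1: r(k) = (12*k**2 + 38*k + 35)/(12*k**2 + 14*k + 9).
So A=1 and B=1, with C=k**2 + 7*k/6 + 3/4.
Set up (1)·f(k+1) − (1)·f(k) − (k**2 + 7*k/6 + 3/4) = 0.
Bound: deg f ≤ 3.
A polynomial solution: f(k) = k*(4*k**2 + k + 4)/12.
Certificate R = B(k−1)f/C = k*(4*k**2 + k + 4)/(12*k**2 + 14*k + 9) gives s_k = k*(4*k**2 + k + 4).
Verify: 12*k**2 + 14*k + 9 matches t_k.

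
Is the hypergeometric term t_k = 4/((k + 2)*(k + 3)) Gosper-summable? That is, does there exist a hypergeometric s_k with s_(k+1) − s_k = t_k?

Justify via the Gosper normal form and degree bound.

Yes. s_k = 2*k/(k + 2).

The ratio is (k + 2)/(k + 4).
Normal form (A,B,C) = (k + 2, k + 4, 1).
Set up (k + 2)·f(k+1) − (k + 3)·f(k) − (1) = 0.
deg f ≤ 1 (via 1,1,0).
Solving with deg f ≤ 1: f(k) = k/2.
So s_k = (B(k−1)f/C)·t_k = (k*(k + 3)/2)·t_k = 2*k/(k + 2).
s_(k+1) − s_k = 4/(k**2 + 5*k + 6) = t_k.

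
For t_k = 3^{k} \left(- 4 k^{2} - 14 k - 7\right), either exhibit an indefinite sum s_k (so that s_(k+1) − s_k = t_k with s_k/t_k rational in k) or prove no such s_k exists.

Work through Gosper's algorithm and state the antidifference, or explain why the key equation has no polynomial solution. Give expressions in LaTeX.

s_k = 3^{k} \left(- 2 k^{2} - k + 1\right)

Compute t_(k+1)/t_k: get 3*(4*k**2 + 22*k + 25)/(4*k**2 + 14*k + 7).
Factor: A=3; B=1; C=k**2 + 7*k/2 + 7/4.
Set up (3)·f(k+1) − (1)·f(k) − (k**2 + 7*k/2 + 7/4) = 0.
Bound: deg f ≤ 2.
Solve for f: f(k) = (k + 1)*(2*k - 1)/4 (degree 2 ≤ 2).
Then R = B(k−1)f/C = (k + 1)*(2*k - 1)/(4*k**2 + 14*k + 7), so s_k = R(k)·t_k = 3**k*(-2*k**2 - k + 1).
s_(k+1) − s_k = 3**k*(-4*k**2 - 14*k - 7) = t_k.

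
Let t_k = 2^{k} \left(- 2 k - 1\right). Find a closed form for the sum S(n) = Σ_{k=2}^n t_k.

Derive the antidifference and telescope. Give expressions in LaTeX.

S(n) = - 4 \cdot 2^{n} n + 2 \cdot 2^{n} + 4

Compute t_(k+1)/t_k: get 2*(2*k + 3)/(2*k + 1).
A = 2, B = 1, C = k + 1/2.
Key eq: (2)·f(k+1) = (1)·f(k) + (k + 1/2).
Degrees (0,0,1) ⇒ d ≤ 1.
Solving with deg f ≤ 1: f(k) = (2*k - 3)/2.
So s_k = (B(k−1)f/C)·t_k = ((2*k - 3)/(2*k + 1))·t_k = 2**k*(3 - 2*k).
Check: Δs_k = 2**k*(-2*k - 1). ✓
Evaluate: s_(n+1) = 2**(n + 1)*(1 - 2*n); subtract s_(2) = -4 ⇒ S(n) = -4*2**n*n + 2*2**n + 4.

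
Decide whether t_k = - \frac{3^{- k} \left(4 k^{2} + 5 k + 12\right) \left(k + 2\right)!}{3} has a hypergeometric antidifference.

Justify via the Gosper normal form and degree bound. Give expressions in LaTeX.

Yes. s_k = - 3^{- k} \left(4 k + 1\right) \left(k + 2\right)!.

r(k) = (k + 3)*(5*k + 4*(k + 1)**2 + 17)/(3*(4*k**2 + 5*k + 12)) after simplifying.
Gosper form: A/B · C(k+1)/C(k) with A=k/3 + 1, B=1, C=k**2 + 5*k/4 + 3.
Need (k/3 + 1)·f(k+1) − (1)·f(k) = k**2 + 5*k/4 + 3.
d = 1 from the (1,0,2) case.
Solving with deg f ≤ 1: f(k) = 3*(4*k + 1)/4.
Certificate R = B(k−1)f/C = 3*(4*k + 1)/(4*k**2 + 5*k + 12) gives s_k = -(4*k + 1)*factorial(k + 2)/3**k.
Check: Δs_k = -(4*k**2 + 5*k + 12)*factorial(k + 2)/(3*3**k). ✓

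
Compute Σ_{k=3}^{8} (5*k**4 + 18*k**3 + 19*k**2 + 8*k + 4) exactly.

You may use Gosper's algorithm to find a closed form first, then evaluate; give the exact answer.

Step 1: r(k) = (5*k**4 + 38*k**3 + 103*k**2 + 120*k + 54)/(5*k**4 + 18*k**3 + 19*k**2 + 8*k + 4).
Normal form (A,B,C) = (1, 1, k**4 + 18*k**3/5 + 19*k**2/5 + 8*k/5 + 4/5).
Key eq: (1)·f(k+1) = (1)·f(k) + (k**4 + 18*k**3/5 + 19*k**2/5 + 8*k/5 + 4/5).
Bound: deg f ≤ 5.
Solving with deg f ≤ 5: f(k) = k*(k**4 + 2*k**3 - k**2 - k + 3)/5.
Then R = B(k−1)f/C = k*(k**4 + 2*k**3 - k**2 - k + 3)/((k + 2)*(5*k**3 + 8*k**2 + 3*k + 2)), so s_k = R(k)·t_k = k*(k**4 + 2*k**3 - k**2 - k + 3).
Verify: 5*k**4 + 18*k**3 + 19*k**2 + 8*k + 4 matches t_k.
Telescoping: Σ = s_(9) − s_(3) = 71388 − (378) = 71010.

Σ = 71010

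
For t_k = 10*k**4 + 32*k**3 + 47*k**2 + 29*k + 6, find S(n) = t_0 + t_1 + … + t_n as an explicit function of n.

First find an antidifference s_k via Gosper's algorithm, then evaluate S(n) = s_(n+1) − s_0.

S(n) = 2*n**5 + 13*n**4 + 35*n**3 + 46*n**2 + 28*n + 6

Ratio r(k) = (10*k**4 + 72*k**3 + 203*k**2 + 259*k + 124)/(10*k**4 + 32*k**3 + 47*k**2 + 29*k + 6).
So A=1 and B=1, with C=k**4 + 16*k**3/5 + 47*k**2/10 + 29*k/10 + 3/5.
Solve (1)·f(k+1) − (1)·f(k) = k**4 + 16*k**3/5 + 47*k**2/10 + 29*k/10 + 3/5.
Bound: deg f ≤ 5.
Match coefficients ⇒ f(k) = k*(2*k + 1)*(k**3 + k**2 + k - 1)/10.
Then R = B(k−1)f/C = k*(2*k + 1)*(k**3 + k**2 + k - 1)/(10*k**4 + 32*k**3 + 47*k**2 + 29*k + 6), so s_k = R(k)·t_k = k*(2*k**4 + 3*k**3 + 3*k**2 - k - 1).
s_(k+1) − s_k = 10*k**4 + 32*k**3 + 47*k**2 + 29*k + 6 = t_k.
Evaluate: s_(n+1) = 2*n**5 + 13*n**4 + 35*n**3 + 46*n**2 + 28*n + 6; subtract s_(0) = 0 ⇒ S(n) = 2*n**5 + 13*n**4 + 35*n**3 + 46*n**2 + 28*n + 6.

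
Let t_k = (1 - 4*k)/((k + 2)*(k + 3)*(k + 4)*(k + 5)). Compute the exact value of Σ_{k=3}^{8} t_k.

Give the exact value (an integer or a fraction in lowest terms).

t_(k+1)/t_k = (k + 2)*(4*k + 3)/((k + 6)*(4*k - 1)).
Gosper form: A/B · C(k+1)/C(k) with A=k + 2, B=k + 6, C=k - 1/4.
f must satisfy (k + 2)·f(k+1) − (k + 5)·f(k) = k - 1/4.
Degrees (1,1,1) ⇒ d ≤ 3.
Solving with deg f ≤ 3: f(k) = k*(k - 2)*(k + 11)/96.
Get s_k = R·t_k = k*(-k**2 - 9*k + 22)/(24*(k + 2)*(k + 3)*(k + 4)) with R(k) = B(k−1)f(k)/C(k) = k*(k - 2)*(k + 5)*(k + 11)/(24*(4*k - 1)).
Check: Δs_k = (1 - 4*k)/(k**4 + 14*k**3 + 71*k**2 + 154*k + 120). ✓
Evaluate s at k=9 and k=3: -35/1144 and -1/120; difference -191/8580.

Σ = -191/8580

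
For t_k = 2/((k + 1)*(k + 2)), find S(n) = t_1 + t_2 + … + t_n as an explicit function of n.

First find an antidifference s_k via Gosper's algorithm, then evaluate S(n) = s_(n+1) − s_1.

Compute t_(k+1)/t_k: get (k + 1)/(k + 3).
Normal form (A,B,C) = (k + 1, k + 3, 1).
Need (k + 1)·f(k+1) − (k + 2)·f(k) = 1.
deg f ≤ 1 (via 1,1,0).
Coefficient equations give f(k) = k.
R(k) = B(k−1)·f(k)/C(k) = k*(k + 2); s_k = R·t_k = 2*k/(k + 1).
Δs = 2/(k**2 + 3*k + 2), as required.
Telescope: S(n) = s_(n+1) − s_(1) = 2*(n + 1)/(n + 2) − (1) = n/(n + 2).

S(n) = n/(n + 2)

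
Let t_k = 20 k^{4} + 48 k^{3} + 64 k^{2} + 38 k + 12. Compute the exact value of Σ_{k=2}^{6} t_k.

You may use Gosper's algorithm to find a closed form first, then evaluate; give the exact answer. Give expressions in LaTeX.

r(k) = (10*k**4 + 64*k**3 + 164*k**2 + 195*k + 91)/(10*k**4 + 24*k**3 + 32*k**2 + 19*k + 6) after simplifying.
Gosper form: A/B · C(k+1)/C(k) with A=1, B=1, C=k**4 + 12*k**3/5 + 16*k**2/5 + 19*k/10 + 3/5.
Solve (1)·f(k+1) − (1)·f(k) = k**4 + 12*k**3/5 + 16*k**2/5 + 19*k/10 + 3/5.
deg f ≤ 5 (via 0,0,4).
Match coefficients ⇒ f(k) = k*(4*k**4 + 2*k**3 + 4*k**2 - k + 3)/20.
Get s_k = R·t_k = k*(4*k**4 + 2*k**3 + 4*k**2 - k + 3) with R(k) = B(k−1)f(k)/C(k) = k*(4*k**4 + 2*k**3 + 4*k**2 - k + 3)/(2*(10*k**4 + 24*k**3 + 32*k**2 + 19*k + 6)).
Δs = 20*k**4 + 48*k**3 + 64*k**2 + 38*k + 12, as required.
Sum = s_(7) − s_(2); s_(7) = 73374, s_(2) = 194 ⇒ 73180.

Σ = 73180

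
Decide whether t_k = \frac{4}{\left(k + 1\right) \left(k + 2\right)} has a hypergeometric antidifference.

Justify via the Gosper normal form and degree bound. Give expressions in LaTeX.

Yes. s_k = \frac{4 k}{k + 1}.

The ratio is (k + 1)/(k + 3).
Normal form (A,B,C) = (k + 1, k + 3, 1).
Need (k + 1)·f(k+1) − (k + 2)·f(k) = 1.
deg f ≤ 1 (via 1,1,0).
Match coefficients ⇒ f(k) = k.
R(k) = B(k−1)·f(k)/C(k) = k*(k + 2); s_k = R·t_k = 4*k/(k + 1).
Δs = 4/(k**2 + 3*k + 2), as required.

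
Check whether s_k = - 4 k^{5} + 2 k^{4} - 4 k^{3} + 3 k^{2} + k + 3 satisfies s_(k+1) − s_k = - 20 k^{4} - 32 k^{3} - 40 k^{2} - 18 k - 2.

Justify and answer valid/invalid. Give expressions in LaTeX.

s_(k+1) = -4*k**5 - 18*k**4 - 36*k**3 - 37*k**2 - 17*k + 1
s_(k+1) − s_k = -20*k**4 - 32*k**3 - 40*k**2 - 18*k - 2
(s_(k+1) − s_k) − t_k = 0

Valid — Δs_k = t_k.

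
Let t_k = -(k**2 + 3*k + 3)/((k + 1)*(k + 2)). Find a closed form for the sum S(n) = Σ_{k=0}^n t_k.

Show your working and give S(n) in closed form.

Compute t_(k+1)/t_k: get (k + 1)*(3*k + (k + 1)**2 + 6)/((k + 3)*(k**2 + 3*k + 3)).
Take A(k)=k + 1, B(k)=k + 3, C(k)=k**2 + 3*k + 3.
Need (k + 1)·f(k+1) − (k + 2)·f(k) = k**2 + 3*k + 3.
deg f ≤ 2 (via 1,1,2).
Solve for f: f(k) = k*(k + 2) (degree 2 ≤ 2).
R(k) = B(k−1)·f(k)/C(k) = k*(k + 2)**2/(k**2 + 3*k + 3); s_k = R·t_k = k*(-k - 2)/(k + 1).
Check: Δs_k = (-k**2 - 3*k - 3)/(k**2 + 3*k + 2). ✓
Telescope: S(n) = s_(n+1) − s_(0) = (-n**2 - 4*n - 3)/(n + 2) − (0) = (-n**2 - 4*n - 3)/(n + 2).

S(n) = (-n**2 - 4*n - 3)/(n + 2)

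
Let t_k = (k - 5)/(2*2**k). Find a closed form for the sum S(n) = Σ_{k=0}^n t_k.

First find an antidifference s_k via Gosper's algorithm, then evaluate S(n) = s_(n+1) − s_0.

r(k) = (k - 4)/(2*(k - 5)) after simplifying.
Factor: A=1/2; B=1; C=k - 5.
Key eq: (1/2)·f(k+1) = (1)·f(k) + (k - 5).
Bound: deg f ≤ 1.
Coefficient equations give f(k) = -2*(k - 4).
So s_k = (B(k−1)f/C)·t_k = (-2*(k - 4)/(k - 5))·t_k = (4 - k)/2**k.
s_(k+1) − s_k = (k - 5)/(2*2**k) = t_k.
s_(n+1) = 2**(-n - 1)*(3 - n) and s_(0) = 4, so S(n) = 2**(-n - 1)*(-2**(n + 3) - n + 3).

S(n) = 2**(-n - 1)*(-2**(n + 3) - n + 3)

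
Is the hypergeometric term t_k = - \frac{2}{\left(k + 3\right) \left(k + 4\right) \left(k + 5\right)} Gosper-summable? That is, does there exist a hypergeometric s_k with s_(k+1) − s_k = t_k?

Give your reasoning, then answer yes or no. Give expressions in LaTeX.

Compute t_(k+1)/t_k: get (k + 3)/(k + 6).
Gosper form: A/B · C(k+1)/C(k) with A=k + 3, B=k + 6, C=1.
Solve (k + 3)·f(k+1) − (k + 5)·f(k) = 1.
Bound: deg f ≤ 2.
Solving with deg f ≤ 2: f(k) = k*(k + 7)/24.
So s_k = (B(k−1)f/C)·t_k = (k*(k + 5)*(k + 7)/24)·t_k = k*(-k - 7)/(12*(k + 3)*(k + 4)).
Verify: -2/(k**3 + 12*k**2 + 47*k + 60) matches t_k.

Yes. s_k = \frac{k \left(- k - 7\right)}{12 \left(k + 3\right) \left(k + 4\right)}.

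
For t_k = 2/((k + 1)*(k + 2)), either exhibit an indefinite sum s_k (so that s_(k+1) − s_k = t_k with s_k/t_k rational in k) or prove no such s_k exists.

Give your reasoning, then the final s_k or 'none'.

s_k = 2*k/(k + 1)

Step 1: r(k) = (k + 1)/(k + 3).
Normal form (A,B,C) = (k + 1, k + 3, 1).
Need (k + 1)·f(k+1) − (k + 2)·f(k) = 1.
Bound: deg f ≤ 1.
Solving with deg f ≤ 1: f(k) = k.
Certificate R = B(k−1)f/C = k*(k + 2) gives s_k = 2*k/(k + 1).
Check: Δs_k = 2/(k**2 + 3*k + 2). ✓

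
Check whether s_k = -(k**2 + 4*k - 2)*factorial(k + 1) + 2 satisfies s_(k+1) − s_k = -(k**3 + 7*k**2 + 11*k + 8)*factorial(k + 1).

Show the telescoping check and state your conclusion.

s_(k+1) = -(4*k + (k + 1)**2 + 2)*factorial(k + 2) + 2
s_(k+1) − s_k = -(k**3 + 7*k**2 + 11*k + 8)*factorial(k + 1)
(s_(k+1) − s_k) − t_k = 0

Valid: the claim telescopes to t_k.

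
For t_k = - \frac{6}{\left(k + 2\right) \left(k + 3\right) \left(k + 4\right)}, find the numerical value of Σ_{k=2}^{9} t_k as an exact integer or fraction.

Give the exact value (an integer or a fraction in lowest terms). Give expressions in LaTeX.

The ratio is (k + 2)/(k + 5).
Factor: A=k + 2; B=k + 5; C=1.
f must satisfy (k + 2)·f(k+1) − (k + 4)·f(k) = 1.
Degrees (1,1,0) ⇒ d ≤ 2.
Solving with deg f ≤ 2: f(k) = k*(k + 5)/12.
Get s_k = R·t_k = k*(-k - 5)/(2*(k + 2)*(k + 3)) with R(k) = B(k−1)f(k)/C(k) = k*(k + 4)*(k + 5)/12.
s_(k+1) − s_k = -6/(k**3 + 9*k**2 + 26*k + 24) = t_k.
Σ_(k=2)^(9) t_k = s_(10) − s_(2) = -25/52 − (-7/20) = -17/130.

Σ = -17/130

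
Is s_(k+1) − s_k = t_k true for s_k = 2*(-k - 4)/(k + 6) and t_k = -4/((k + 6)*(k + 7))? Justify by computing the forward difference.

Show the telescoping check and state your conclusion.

Valid — Δs_k = t_k.

s_(k+1) = 2*(-k - 5)/(k + 7)
s_(k+1) − s_k = -4/(k**2 + 13*k + 42)
(s_(k+1) − s_k) − t_k = 0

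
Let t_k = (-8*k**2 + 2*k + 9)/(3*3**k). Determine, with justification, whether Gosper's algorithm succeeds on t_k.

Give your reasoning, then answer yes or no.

The ratio is (8*k**2 + 14*k - 3)/(3*(8*k**2 - 2*k - 9)).
A = 1/3, B = 1, C = k**2 - k/4 - 9/8.
Key eq: (1/3)·f(k+1) = (1)·f(k) + (k**2 - k/4 - 9/8).
Bound: deg f ≤ 2.
Match coefficients ⇒ f(k) = -3*(k + 1)*(4*k - 1)/8.
R(k) = B(k−1)·f(k)/C(k) = -3*(k + 1)*(4*k - 1)/(8*k**2 - 2*k - 9); s_k = R·t_k = (4*k**2 + 3*k - 1)/3**k.
s_(k+1) − s_k = (-8*k**2 + 2*k + 9)/(3*3**k) = t_k.

Yes. s_k = (4*k**2 + 3*k - 1)/3**k.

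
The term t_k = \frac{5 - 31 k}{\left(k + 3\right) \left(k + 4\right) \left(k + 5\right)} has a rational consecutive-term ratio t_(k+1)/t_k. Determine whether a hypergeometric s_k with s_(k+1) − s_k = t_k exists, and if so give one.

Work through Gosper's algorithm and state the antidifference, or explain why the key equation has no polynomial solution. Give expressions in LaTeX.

s_k = \frac{k \left(16 - 11 k\right)}{3 \left(k + 3\right) \left(k + 4\right)}

The ratio is (k + 3)*(31*k + 26)/((k + 6)*(31*k - 5)).
A = k + 3, B = k + 6, C = k - 5/31.
Key eq: (k + 3)·f(k+1) = (k + 5)·f(k) + (k - 5/31).
Degrees (1,1,1) ⇒ d ≤ 2.
Solving with deg f ≤ 2: f(k) = k*(11*k - 16)/93.
Certificate R = B(k−1)f/C = k*(k + 5)*(11*k - 16)/(3*(31*k - 5)) gives s_k = k*(16 - 11*k)/(3*(k + 3)*(k + 4)).
s_(k+1) − s_k = (5 - 31*k)/(k**3 + 12*k**2 + 47*k + 60) = t_k.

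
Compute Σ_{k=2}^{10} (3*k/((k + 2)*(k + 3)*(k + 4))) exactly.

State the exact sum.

Σ = 459/1820

Step 1: r(k) = (k + 1)*(k + 2)/(k*(k + 5)).
Take A(k)=k + 2, B(k)=k + 5, C(k)=k.
Need (k + 2)·f(k+1) − (k + 4)·f(k) = k.
Degrees (1,1,1) ⇒ d ≤ 2.
Solving with deg f ≤ 2: f(k) = k*(k - 1)/6.
Certificate R = B(k−1)f/C = (k - 1)*(k + 4)/6 gives s_k = k*(k - 1)/(2*(k + 2)*(k + 3)).
Verify: 3*k/(k**3 + 9*k**2 + 26*k + 24) matches t_k.
Sum = s_(11) − s_(2); s_(11) = 55/182, s_(2) = 1/20 ⇒ 459/1820.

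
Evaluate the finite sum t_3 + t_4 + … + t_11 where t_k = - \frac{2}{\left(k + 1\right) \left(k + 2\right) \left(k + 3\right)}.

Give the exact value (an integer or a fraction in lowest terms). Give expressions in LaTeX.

Compute t_(k+1)/t_k: get (k + 1)/(k + 4).
Factor: A=k + 1; B=k + 4; C=1.
Need (k + 1)·f(k+1) − (k + 3)·f(k) = 1.
Bound: deg f ≤ 2.
Coefficient equations give f(k) = k*(k + 3)/4.
Then R = B(k−1)f/C = k*(k + 3)**2/4, so s_k = R(k)·t_k = k*(-k - 3)/(2*(k + 1)*(k + 2)).
Check: Δs_k = -2/(k**3 + 6*k**2 + 11*k + 6). ✓
Evaluate s at k=12 and k=3: -45/91 and -9/20; difference -81/1820.

Σ = -81/1820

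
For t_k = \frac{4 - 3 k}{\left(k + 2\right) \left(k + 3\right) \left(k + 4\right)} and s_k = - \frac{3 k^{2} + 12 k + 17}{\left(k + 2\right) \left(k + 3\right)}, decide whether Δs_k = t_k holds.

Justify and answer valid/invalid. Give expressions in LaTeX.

s_(k+1) = (-12*k - 3*(k + 1)**2 - 29)/((k + 3)*(k + 4))
s_(k+1) − s_k = (4 - 3*k)/(k**3 + 9*k**2 + 26*k + 24)
(s_(k+1) − s_k) − t_k = 0

valid (s_(k+1) − s_k reduces to t_k)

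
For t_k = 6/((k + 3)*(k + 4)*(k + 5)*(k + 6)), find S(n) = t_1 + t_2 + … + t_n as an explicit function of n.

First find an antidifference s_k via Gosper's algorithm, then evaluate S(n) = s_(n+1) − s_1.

The ratio is (k + 3)/(k + 7).
Factor: A=k + 3; B=k + 7; C=1.
Set up (k + 3)·f(k+1) − (k + 6)·f(k) − (1) = 0.
Bound: deg f ≤ 3.
A polynomial solution: f(k) = k*(k**2 + 12*k + 47)/180.
Then R = B(k−1)f/C = k*(k + 6)*(k**2 + 12*k + 47)/180, so s_k = R(k)·t_k = k*(k**2 + 12*k + 47)/(30*(k + 3)*(k + 4)*(k + 5)).
s_(k+1) − s_k = 6/(k**4 + 18*k**3 + 119*k**2 + 342*k + 360) = t_k.
s_(n+1) = (n**3 + 15*n**2 + 74*n + 60)/(30*(n**3 + 15*n**2 + 74*n + 120)) and s_(1) = 1/60, so S(n) = n*(n**2 + 15*n + 74)/(60*(n**3 + 15*n**2 + 74*n + 120)).

S(n) = n*(n**2 + 15*n + 74)/(60*(n**3 + 15*n**2 + 74*n + 120))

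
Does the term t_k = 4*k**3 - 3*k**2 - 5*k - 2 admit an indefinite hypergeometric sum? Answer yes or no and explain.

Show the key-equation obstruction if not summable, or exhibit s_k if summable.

Step 1: r(k) = (4*k**3 + 9*k**2 + k - 6)/(4*k**3 - 3*k**2 - 5*k - 2).
Factor: A=1; B=1; C=k**3 - 3*k**2/4 - 5*k/4 - 1/2.
Set up (1)·f(k+1) − (1)·f(k) − (k**3 - 3*k**2/4 - 5*k/4 - 1/2) = 0.
d = 4 from the (0,0,3) case.
Solve for f: f(k) = k**3*(k - 3)/4 (degree 4 ≤ 4).
Then R = B(k−1)f/C = k**3*(k - 3)/(4*k**3 - 3*k**2 - 5*k - 2), so s_k = R(k)·t_k = k**3*(k - 3).
s_(k+1) − s_k = k**3*(3 - k) + (k - 2)*(k + 1)**3 = t_k.

Yes. s_k = k**3*(k - 3).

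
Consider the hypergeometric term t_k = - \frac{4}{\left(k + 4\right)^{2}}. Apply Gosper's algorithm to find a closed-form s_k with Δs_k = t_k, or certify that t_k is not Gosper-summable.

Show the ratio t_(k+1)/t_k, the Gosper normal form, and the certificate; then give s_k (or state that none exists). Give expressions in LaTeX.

none — t_k is not Gosper-summable

The ratio is (k + 4)**2/(k + 5)**2.
Take A(k)=k**2 + 8*k + 16, B(k)=k**2 + 10*k + 25, C(k)=1.
Need (k**2 + 8*k + 16)·f(k+1) − (k**2 + 8*k + 16)·f(k) = 1.
From deg A=2, deg B=2, deg C=0: d=0.
Put f(k) = c0: A·f(k+1) − B(k−1)·f(k) − C = -1; need -1 = 0 — inconsistent ⇒ no f, not summable.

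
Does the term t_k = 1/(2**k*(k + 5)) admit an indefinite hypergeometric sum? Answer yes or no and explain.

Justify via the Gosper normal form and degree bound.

Compute t_(k+1)/t_k: get (k + 5)/(2*(k + 6)).
Take A(k)=k/2 + 5/2, B(k)=k + 6, C(k)=1.
Set up (k/2 + 5/2)·f(k+1) − (k + 5)·f(k) − (1) = 0.
From deg A=1, deg B=1, deg C=0: d=-1.
Bound -1 < 0, so the key equation has no polynomial solution.

No — key equation has no polynomial f.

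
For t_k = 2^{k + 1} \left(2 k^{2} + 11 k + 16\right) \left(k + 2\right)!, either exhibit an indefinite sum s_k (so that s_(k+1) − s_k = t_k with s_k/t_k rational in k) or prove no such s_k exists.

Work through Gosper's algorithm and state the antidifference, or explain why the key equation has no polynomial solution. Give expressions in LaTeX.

s_k = 2^{k + 1} \left(k + 2\right) \left(k + 2\right)!

r(k) = 2*(2*k**3 + 21*k**2 + 74*k + 87)/(2*k**2 + 11*k + 16) after simplifying.
A = 2*k + 6, B = 1, C = k**2 + 11*k/2 + 8.
Key eq: (2*k + 6)·f(k+1) = (1)·f(k) + (k**2 + 11*k/2 + 8).
deg f ≤ 1 (via 1,0,2).
A polynomial solution: f(k) = (k + 2)/2.
Get s_k = R·t_k = 2**(k + 1)*(k + 2)*factorial(k + 2) with R(k) = B(k−1)f(k)/C(k) = (k + 2)/(2*k**2 + 11*k + 16).
Check: Δs_k = 2**(k + 1)*(2*k**2 + 11*k + 16)*factorial(k + 2). ✓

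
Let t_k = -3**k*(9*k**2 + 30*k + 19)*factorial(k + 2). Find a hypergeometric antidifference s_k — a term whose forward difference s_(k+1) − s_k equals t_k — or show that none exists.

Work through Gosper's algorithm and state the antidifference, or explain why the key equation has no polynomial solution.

Ratio r(k) = 3*(9*k**3 + 75*k**2 + 202*k + 174)/(9*k**2 + 30*k + 19).
Take A(k)=3*k + 9, B(k)=1, C(k)=k**2 + 10*k/3 + 19/9.
Need (3*k + 9)·f(k+1) − (1)·f(k) = k**2 + 10*k/3 + 19/9.
Degrees (1,0,2) ⇒ d ≤ 1.
Solving with deg f ≤ 1: f(k) = (3*k - 1)/9.
Then R = B(k−1)f/C = (3*k - 1)/(9*k**2 + 30*k + 19), so s_k = R(k)·t_k = -3**k*(3*k - 1)*factorial(k + 2).
Verify: -3**k*(9*k**2 + 30*k + 19)*factorial(k + 2) matches t_k.

s_k = -3**k*(3*k - 1)*factorial(k + 2)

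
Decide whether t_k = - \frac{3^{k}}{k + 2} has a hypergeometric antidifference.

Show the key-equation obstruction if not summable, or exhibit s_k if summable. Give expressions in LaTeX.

No; the degree bound rules out any f.

Compute t_(k+1)/t_k: get 3*(k + 2)/(k + 3).
Gosper form: A/B · C(k+1)/C(k) with A=3*k + 6, B=k + 3, C=1.
Key eq: (3*k + 6)·f(k+1) = (k + 2)·f(k) + (1).
Degrees (1,1,0) ⇒ d ≤ -1.
deg f ≤ -1 is impossible — no certificate.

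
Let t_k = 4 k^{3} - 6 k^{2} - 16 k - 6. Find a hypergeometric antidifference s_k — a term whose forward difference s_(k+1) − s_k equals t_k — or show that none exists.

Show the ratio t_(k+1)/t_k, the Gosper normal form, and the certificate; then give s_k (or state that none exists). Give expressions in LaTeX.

s_k = k \left(k^{3} - 4 k^{2} - 4 k + 1\right)

r(k) = (2*k**3 + 3*k**2 - 8*k - 12)/(2*k**3 - 3*k**2 - 8*k - 3) after simplifying.
Normal form (A,B,C) = (1, 1, k**3 - 3*k**2/2 - 4*k - 3/2).
Set up (1)·f(k+1) − (1)·f(k) − (k**3 - 3*k**2/2 - 4*k - 3/2) = 0.
d = 4 from the (0,0,3) case.
Match coefficients ⇒ f(k) = k*(k + 1)*(k**2 - 5*k + 1)/4.
Then R = B(k−1)f/C = k*(k**2 - 5*k + 1)/(2*(k - 3)*(2*k + 1)), so s_k = R(k)·t_k = k*(k**3 - 4*k**2 - 4*k + 1).
s_(k+1) − s_k = 4*k**3 - 6*k**2 - 16*k - 6 = t_k.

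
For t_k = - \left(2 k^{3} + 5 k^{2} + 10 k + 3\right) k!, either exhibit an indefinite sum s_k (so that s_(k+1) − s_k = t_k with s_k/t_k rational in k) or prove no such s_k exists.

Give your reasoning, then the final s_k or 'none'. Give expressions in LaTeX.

t_(k+1)/t_k = (2*k**4 + 13*k**3 + 37*k**2 + 46*k + 20)/(2*k**3 + 5*k**2 + 10*k + 3).
Factor: A=k + 1; B=1; C=k**3 + 5*k**2/2 + 5*k + 3/2.
Set up (k + 1)·f(k+1) − (1)·f(k) − (k**3 + 5*k**2/2 + 5*k + 3/2) = 0.
d = 2 from the (1,0,3) case.
Coefficient equations give f(k) = (2*k**2 + k + 3)/2.
Certificate R = B(k−1)f/C = (2*k**2 + k + 3)/(2*k**3 + 5*k**2 + 10*k + 3) gives s_k = -(2*k**2 + k + 3)*factorial(k).
s_(k+1) − s_k = -(2*k**3 + 5*k**2 + 10*k + 3)*factorial(k) = t_k.

s_k = - \left(2 k^{2} + k + 3\right) k!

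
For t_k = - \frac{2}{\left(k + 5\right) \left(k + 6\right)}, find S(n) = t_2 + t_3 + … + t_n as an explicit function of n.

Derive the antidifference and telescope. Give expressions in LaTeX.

r(k) = (k + 5)/(k + 7) after simplifying.
Factor: A=k + 5; B=k + 7; C=1.
Key eq: (k + 5)·f(k+1) = (k + 6)·f(k) + (1).
Bound: deg f ≤ 1.
Match coefficients ⇒ f(k) = k/5.
Then R = B(k−1)f/C = k*(k + 6)/5, so s_k = R(k)·t_k = -2*k/(5*k + 25).
Check: Δs_k = -2/(k**2 + 11*k + 30). ✓
Σ_(k=2)^n t_k = s_(n+1) − s_(2) = (2*(-n - 1)/(5*(n + 6))) − (-4/35), i.e. 2*(1 - n)/(7*(n + 6)).

S(n) = \frac{2 \left(1 - n\right)}{7 \left(n + 6\right)}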